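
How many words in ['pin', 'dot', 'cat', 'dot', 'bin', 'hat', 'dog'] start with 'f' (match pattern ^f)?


Pattern ^f anchors to start of word. Check which words begin with 'f':
  'pin' -> no
  'dot' -> no
  'cat' -> no
  'dot' -> no
  'bin' -> no
  'hat' -> no
  'dog' -> no
Matching words: []
Count: 0

0


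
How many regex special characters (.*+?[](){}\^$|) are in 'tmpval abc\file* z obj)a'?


Regex special characters are: . * + ? [ ] ( ) { } \ ^ $ |
Scanning 'tmpval abc\file* z obj)a':
  pos 10: '\' -> SPECIAL
  pos 15: '*' -> SPECIAL
  pos 22: ')' -> SPECIAL
Special chars found: ['\\', '*', ')']
Total: 3

3


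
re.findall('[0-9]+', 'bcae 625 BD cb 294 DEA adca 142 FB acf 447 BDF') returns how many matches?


Pattern '[0-9]+' finds one or more digits.
Text: 'bcae 625 BD cb 294 DEA adca 142 FB acf 447 BDF'
Scanning for matches:
  Match 1: '625'
  Match 2: '294'
  Match 3: '142'
  Match 4: '447'
Total matches: 4

4


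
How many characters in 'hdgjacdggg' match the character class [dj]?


Character class [dj] matches any of: {d, j}
Scanning string 'hdgjacdggg' character by character:
  pos 0: 'h' -> no
  pos 1: 'd' -> MATCH
  pos 2: 'g' -> no
  pos 3: 'j' -> MATCH
  pos 4: 'a' -> no
  pos 5: 'c' -> no
  pos 6: 'd' -> MATCH
  pos 7: 'g' -> no
  pos 8: 'g' -> no
  pos 9: 'g' -> no
Total matches: 3

3


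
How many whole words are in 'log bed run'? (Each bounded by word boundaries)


Word boundaries (\b) mark the start/end of each word.
Text: 'log bed run'
Splitting by whitespace:
  Word 1: 'log'
  Word 2: 'bed'
  Word 3: 'run'
Total whole words: 3

3


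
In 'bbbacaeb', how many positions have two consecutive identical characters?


Looking for consecutive identical characters in 'bbbacaeb':
  pos 0-1: 'b' vs 'b' -> MATCH ('bb')
  pos 1-2: 'b' vs 'b' -> MATCH ('bb')
  pos 2-3: 'b' vs 'a' -> different
  pos 3-4: 'a' vs 'c' -> different
  pos 4-5: 'c' vs 'a' -> different
  pos 5-6: 'a' vs 'e' -> different
  pos 6-7: 'e' vs 'b' -> different
Consecutive identical pairs: ['bb', 'bb']
Count: 2

2


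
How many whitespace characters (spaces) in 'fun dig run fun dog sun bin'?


\s matches whitespace characters (spaces, tabs, etc.).
Text: 'fun dig run fun dog sun bin'
This text has 7 words separated by spaces.
Number of spaces = number of words - 1 = 7 - 1 = 6

6


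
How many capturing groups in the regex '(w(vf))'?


To count capturing groups, count each '(' that starts a group.
Pattern: '(w(vf))'
Walking through the pattern:
  Position 0: '(' -> group #1
  Position 2: '(' -> group #2
Total capturing groups: 2

2


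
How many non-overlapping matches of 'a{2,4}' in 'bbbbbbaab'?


Pattern 'a{2,4}' matches between 2 and 4 consecutive a's (greedy).
String: 'bbbbbbaab'
Finding runs of a's and applying greedy matching:
  Run at pos 6: 'aa' (length 2)
Matches: ['aa']
Count: 1

1


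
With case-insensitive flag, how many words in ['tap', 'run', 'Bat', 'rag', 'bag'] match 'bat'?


Case-insensitive matching: compare each word's lowercase form to 'bat'.
  'tap' -> lower='tap' -> no
  'run' -> lower='run' -> no
  'Bat' -> lower='bat' -> MATCH
  'rag' -> lower='rag' -> no
  'bag' -> lower='bag' -> no
Matches: ['Bat']
Count: 1

1


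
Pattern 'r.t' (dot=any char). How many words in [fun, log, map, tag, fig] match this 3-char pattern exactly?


Pattern 'r.t' means: starts with 'r', any single char, ends with 't'.
Checking each word (must be exactly 3 chars):
  'fun' (len=3): no
  'log' (len=3): no
  'map' (len=3): no
  'tag' (len=3): no
  'fig' (len=3): no
Matching words: []
Total: 0

0


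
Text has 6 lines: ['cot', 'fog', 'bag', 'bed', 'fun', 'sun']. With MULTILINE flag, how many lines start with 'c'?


With MULTILINE flag, ^ matches the start of each line.
Lines: ['cot', 'fog', 'bag', 'bed', 'fun', 'sun']
Checking which lines start with 'c':
  Line 1: 'cot' -> MATCH
  Line 2: 'fog' -> no
  Line 3: 'bag' -> no
  Line 4: 'bed' -> no
  Line 5: 'fun' -> no
  Line 6: 'sun' -> no
Matching lines: ['cot']
Count: 1

1


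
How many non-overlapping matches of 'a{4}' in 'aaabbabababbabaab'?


Pattern 'a{4}' matches exactly 4 consecutive a's (greedy, non-overlapping).
String: 'aaabbabababbabaab'
Scanning for runs of a's:
  Run at pos 0: 'aaa' (length 3) -> 0 match(es)
  Run at pos 5: 'a' (length 1) -> 0 match(es)
  Run at pos 7: 'a' (length 1) -> 0 match(es)
  Run at pos 9: 'a' (length 1) -> 0 match(es)
  Run at pos 12: 'a' (length 1) -> 0 match(es)
  Run at pos 14: 'aa' (length 2) -> 0 match(es)
Matches found: []
Total: 0

0


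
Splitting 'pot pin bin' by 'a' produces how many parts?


Splitting by 'a' breaks the string at each occurrence of the separator.
Text: 'pot pin bin'
Parts after split:
  Part 1: 'pot pin bin'
Total parts: 1

1


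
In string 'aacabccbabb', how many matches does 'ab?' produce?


Pattern 'ab?' matches 'a' optionally followed by 'b'.
String: 'aacabccbabb'
Scanning left to right for 'a' then checking next char:
  Match 1: 'a' (a not followed by b)
  Match 2: 'a' (a not followed by b)
  Match 3: 'ab' (a followed by b)
  Match 4: 'ab' (a followed by b)
Total matches: 4

4


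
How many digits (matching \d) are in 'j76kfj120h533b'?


\d matches any digit 0-9.
Scanning 'j76kfj120h533b':
  pos 1: '7' -> DIGIT
  pos 2: '6' -> DIGIT
  pos 6: '1' -> DIGIT
  pos 7: '2' -> DIGIT
  pos 8: '0' -> DIGIT
  pos 10: '5' -> DIGIT
  pos 11: '3' -> DIGIT
  pos 12: '3' -> DIGIT
Digits found: ['7', '6', '1', '2', '0', '5', '3', '3']
Total: 8

8


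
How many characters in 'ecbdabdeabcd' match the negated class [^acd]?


Negated class [^acd] matches any char NOT in {a, c, d}
Scanning 'ecbdabdeabcd':
  pos 0: 'e' -> MATCH
  pos 1: 'c' -> no (excluded)
  pos 2: 'b' -> MATCH
  pos 3: 'd' -> no (excluded)
  pos 4: 'a' -> no (excluded)
  pos 5: 'b' -> MATCH
  pos 6: 'd' -> no (excluded)
  pos 7: 'e' -> MATCH
  pos 8: 'a' -> no (excluded)
  pos 9: 'b' -> MATCH
  pos 10: 'c' -> no (excluded)
  pos 11: 'd' -> no (excluded)
Total matches: 5

5


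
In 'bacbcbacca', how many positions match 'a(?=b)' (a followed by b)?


Lookahead 'a(?=b)' matches 'a' only when followed by 'b'.
String: 'bacbcbacca'
Checking each position where char is 'a':
  pos 1: 'a' -> no (next='c')
  pos 6: 'a' -> no (next='c')
Matching positions: []
Count: 0

0


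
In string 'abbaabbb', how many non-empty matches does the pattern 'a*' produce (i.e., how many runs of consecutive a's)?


Pattern 'a*' matches zero or more a's. We want non-empty runs of consecutive a's.
String: 'abbaabbb'
Walking through the string to find runs of a's:
  Run 1: positions 0-0 -> 'a'
  Run 2: positions 3-4 -> 'aa'
Non-empty runs found: ['a', 'aa']
Count: 2

2


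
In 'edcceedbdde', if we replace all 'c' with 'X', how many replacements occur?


re.sub('c', 'X', text) replaces every occurrence of 'c' with 'X'.
Text: 'edcceedbdde'
Scanning for 'c':
  pos 2: 'c' -> replacement #1
  pos 3: 'c' -> replacement #2
Total replacements: 2

2


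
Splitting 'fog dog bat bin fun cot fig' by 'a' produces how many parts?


Splitting by 'a' breaks the string at each occurrence of the separator.
Text: 'fog dog bat bin fun cot fig'
Parts after split:
  Part 1: 'fog dog b'
  Part 2: 't bin fun cot fig'
Total parts: 2

2


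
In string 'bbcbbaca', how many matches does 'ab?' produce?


Pattern 'ab?' matches 'a' optionally followed by 'b'.
String: 'bbcbbaca'
Scanning left to right for 'a' then checking next char:
  Match 1: 'a' (a not followed by b)
  Match 2: 'a' (a not followed by b)
Total matches: 2

2


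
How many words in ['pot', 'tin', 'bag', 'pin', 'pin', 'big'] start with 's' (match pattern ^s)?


Pattern ^s anchors to start of word. Check which words begin with 's':
  'pot' -> no
  'tin' -> no
  'bag' -> no
  'pin' -> no
  'pin' -> no
  'big' -> no
Matching words: []
Count: 0

0


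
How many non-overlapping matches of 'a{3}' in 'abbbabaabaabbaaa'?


Pattern 'a{3}' matches exactly 3 consecutive a's (greedy, non-overlapping).
String: 'abbbabaabaabbaaa'
Scanning for runs of a's:
  Run at pos 0: 'a' (length 1) -> 0 match(es)
  Run at pos 4: 'a' (length 1) -> 0 match(es)
  Run at pos 6: 'aa' (length 2) -> 0 match(es)
  Run at pos 9: 'aa' (length 2) -> 0 match(es)
  Run at pos 13: 'aaa' (length 3) -> 1 match(es)
Matches found: ['aaa']
Total: 1

1


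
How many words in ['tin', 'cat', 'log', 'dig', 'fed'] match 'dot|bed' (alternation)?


Alternation 'dot|bed' matches either 'dot' or 'bed'.
Checking each word:
  'tin' -> no
  'cat' -> no
  'log' -> no
  'dig' -> no
  'fed' -> no
Matches: []
Count: 0

0


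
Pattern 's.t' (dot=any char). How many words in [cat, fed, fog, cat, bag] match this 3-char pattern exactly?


Pattern 's.t' means: starts with 's', any single char, ends with 't'.
Checking each word (must be exactly 3 chars):
  'cat' (len=3): no
  'fed' (len=3): no
  'fog' (len=3): no
  'cat' (len=3): no
  'bag' (len=3): no
Matching words: []
Total: 0

0


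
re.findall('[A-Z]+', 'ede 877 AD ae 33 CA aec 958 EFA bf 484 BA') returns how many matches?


Pattern '[A-Z]+' finds one or more uppercase letters.
Text: 'ede 877 AD ae 33 CA aec 958 EFA bf 484 BA'
Scanning for matches:
  Match 1: 'AD'
  Match 2: 'CA'
  Match 3: 'EFA'
  Match 4: 'BA'
Total matches: 4

4


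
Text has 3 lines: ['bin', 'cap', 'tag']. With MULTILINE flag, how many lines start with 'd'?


With MULTILINE flag, ^ matches the start of each line.
Lines: ['bin', 'cap', 'tag']
Checking which lines start with 'd':
  Line 1: 'bin' -> no
  Line 2: 'cap' -> no
  Line 3: 'tag' -> no
Matching lines: []
Count: 0

0


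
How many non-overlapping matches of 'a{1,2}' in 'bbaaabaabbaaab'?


Pattern 'a{1,2}' matches between 1 and 2 consecutive a's (greedy).
String: 'bbaaabaabbaaab'
Finding runs of a's and applying greedy matching:
  Run at pos 2: 'aaa' (length 3)
  Run at pos 6: 'aa' (length 2)
  Run at pos 10: 'aaa' (length 3)
Matches: ['aa', 'a', 'aa', 'aa', 'a']
Count: 5

5


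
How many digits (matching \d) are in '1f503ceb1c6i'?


\d matches any digit 0-9.
Scanning '1f503ceb1c6i':
  pos 0: '1' -> DIGIT
  pos 2: '5' -> DIGIT
  pos 3: '0' -> DIGIT
  pos 4: '3' -> DIGIT
  pos 8: '1' -> DIGIT
  pos 10: '6' -> DIGIT
Digits found: ['1', '5', '0', '3', '1', '6']
Total: 6

6


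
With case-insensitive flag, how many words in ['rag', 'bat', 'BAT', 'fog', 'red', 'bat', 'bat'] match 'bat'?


Case-insensitive matching: compare each word's lowercase form to 'bat'.
  'rag' -> lower='rag' -> no
  'bat' -> lower='bat' -> MATCH
  'BAT' -> lower='bat' -> MATCH
  'fog' -> lower='fog' -> no
  'red' -> lower='red' -> no
  'bat' -> lower='bat' -> MATCH
  'bat' -> lower='bat' -> MATCH
Matches: ['bat', 'BAT', 'bat', 'bat']
Count: 4

4


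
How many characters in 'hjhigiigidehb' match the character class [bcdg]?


Character class [bcdg] matches any of: {b, c, d, g}
Scanning string 'hjhigiigidehb' character by character:
  pos 0: 'h' -> no
  pos 1: 'j' -> no
  pos 2: 'h' -> no
  pos 3: 'i' -> no
  pos 4: 'g' -> MATCH
  pos 5: 'i' -> no
  pos 6: 'i' -> no
  pos 7: 'g' -> MATCH
  pos 8: 'i' -> no
  pos 9: 'd' -> MATCH
  pos 10: 'e' -> no
  pos 11: 'h' -> no
  pos 12: 'b' -> MATCH
Total matches: 4

4


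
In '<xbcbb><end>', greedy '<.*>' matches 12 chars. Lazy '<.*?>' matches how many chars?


Greedy '<.*>' tries to match as MUCH as possible.
Lazy '<.*?>' tries to match as LITTLE as possible.

String: '<xbcbb><end>'
Greedy '<.*>' starts at first '<' and extends to the LAST '>': '<xbcbb><end>' (12 chars)
Lazy '<.*?>' starts at first '<' and stops at the FIRST '>': '<xbcbb>' (7 chars)

7


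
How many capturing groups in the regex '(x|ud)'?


To count capturing groups, count each '(' that starts a group.
Pattern: '(x|ud)'
Walking through the pattern:
  Position 0: '(' -> group #1
Total capturing groups: 1

1


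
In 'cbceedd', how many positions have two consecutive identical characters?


Looking for consecutive identical characters in 'cbceedd':
  pos 0-1: 'c' vs 'b' -> different
  pos 1-2: 'b' vs 'c' -> different
  pos 2-3: 'c' vs 'e' -> different
  pos 3-4: 'e' vs 'e' -> MATCH ('ee')
  pos 4-5: 'e' vs 'd' -> different
  pos 5-6: 'd' vs 'd' -> MATCH ('dd')
Consecutive identical pairs: ['ee', 'dd']
Count: 2

2


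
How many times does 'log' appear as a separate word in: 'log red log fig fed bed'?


Scanning each word for exact match 'log':
  Word 1: 'log' -> MATCH
  Word 2: 'red' -> no
  Word 3: 'log' -> MATCH
  Word 4: 'fig' -> no
  Word 5: 'fed' -> no
  Word 6: 'bed' -> no
Total matches: 2

2


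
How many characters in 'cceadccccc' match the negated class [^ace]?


Negated class [^ace] matches any char NOT in {a, c, e}
Scanning 'cceadccccc':
  pos 0: 'c' -> no (excluded)
  pos 1: 'c' -> no (excluded)
  pos 2: 'e' -> no (excluded)
  pos 3: 'a' -> no (excluded)
  pos 4: 'd' -> MATCH
  pos 5: 'c' -> no (excluded)
  pos 6: 'c' -> no (excluded)
  pos 7: 'c' -> no (excluded)
  pos 8: 'c' -> no (excluded)
  pos 9: 'c' -> no (excluded)
Total matches: 1

1


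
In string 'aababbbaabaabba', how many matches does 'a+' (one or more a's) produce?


Pattern 'a+' matches one or more consecutive a's.
String: 'aababbbaabaabba'
Scanning for runs of a:
  Match 1: 'aa' (length 2)
  Match 2: 'a' (length 1)
  Match 3: 'aa' (length 2)
  Match 4: 'aa' (length 2)
  Match 5: 'a' (length 1)
Total matches: 5

5


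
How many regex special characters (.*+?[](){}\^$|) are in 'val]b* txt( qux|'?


Regex special characters are: . * + ? [ ] ( ) { } \ ^ $ |
Scanning 'val]b* txt( qux|':
  pos 3: ']' -> SPECIAL
  pos 5: '*' -> SPECIAL
  pos 10: '(' -> SPECIAL
  pos 15: '|' -> SPECIAL
Special chars found: [']', '*', '(', '|']
Total: 4

4


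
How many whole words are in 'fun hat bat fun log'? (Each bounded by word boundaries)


Word boundaries (\b) mark the start/end of each word.
Text: 'fun hat bat fun log'
Splitting by whitespace:
  Word 1: 'fun'
  Word 2: 'hat'
  Word 3: 'bat'
  Word 4: 'fun'
  Word 5: 'log'
Total whole words: 5

5


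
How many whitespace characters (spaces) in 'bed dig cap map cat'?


\s matches whitespace characters (spaces, tabs, etc.).
Text: 'bed dig cap map cat'
This text has 5 words separated by spaces.
Number of spaces = number of words - 1 = 5 - 1 = 4

4


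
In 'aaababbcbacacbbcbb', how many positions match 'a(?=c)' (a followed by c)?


Lookahead 'a(?=c)' matches 'a' only when followed by 'c'.
String: 'aaababbcbacacbbcbb'
Checking each position where char is 'a':
  pos 0: 'a' -> no (next='a')
  pos 1: 'a' -> no (next='a')
  pos 2: 'a' -> no (next='b')
  pos 4: 'a' -> no (next='b')
  pos 9: 'a' -> MATCH (next='c')
  pos 11: 'a' -> MATCH (next='c')
Matching positions: [9, 11]
Count: 2

2


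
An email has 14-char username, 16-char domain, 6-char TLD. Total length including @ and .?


An email address has format: username@domain.tld
Username length: 14
'@' character: 1
Domain length: 16
'.' character: 1
TLD length: 6
Total = 14 + 1 + 16 + 1 + 6 = 38

38


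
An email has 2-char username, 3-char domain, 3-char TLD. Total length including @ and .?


An email address has format: username@domain.tld
Username length: 2
'@' character: 1
Domain length: 3
'.' character: 1
TLD length: 3
Total = 2 + 1 + 3 + 1 + 3 = 10

10


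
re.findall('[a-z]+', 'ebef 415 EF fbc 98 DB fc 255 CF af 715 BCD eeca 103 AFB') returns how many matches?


Pattern '[a-z]+' finds one or more lowercase letters.
Text: 'ebef 415 EF fbc 98 DB fc 255 CF af 715 BCD eeca 103 AFB'
Scanning for matches:
  Match 1: 'ebef'
  Match 2: 'fbc'
  Match 3: 'fc'
  Match 4: 'af'
  Match 5: 'eeca'
Total matches: 5

5


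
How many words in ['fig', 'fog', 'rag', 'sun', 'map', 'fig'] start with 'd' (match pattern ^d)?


Pattern ^d anchors to start of word. Check which words begin with 'd':
  'fig' -> no
  'fog' -> no
  'rag' -> no
  'sun' -> no
  'map' -> no
  'fig' -> no
Matching words: []
Count: 0

0


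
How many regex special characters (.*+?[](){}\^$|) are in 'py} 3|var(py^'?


Regex special characters are: . * + ? [ ] ( ) { } \ ^ $ |
Scanning 'py} 3|var(py^':
  pos 2: '}' -> SPECIAL
  pos 5: '|' -> SPECIAL
  pos 9: '(' -> SPECIAL
  pos 12: '^' -> SPECIAL
Special chars found: ['}', '|', '(', '^']
Total: 4

4


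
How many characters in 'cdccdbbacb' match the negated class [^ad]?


Negated class [^ad] matches any char NOT in {a, d}
Scanning 'cdccdbbacb':
  pos 0: 'c' -> MATCH
  pos 1: 'd' -> no (excluded)
  pos 2: 'c' -> MATCH
  pos 3: 'c' -> MATCH
  pos 4: 'd' -> no (excluded)
  pos 5: 'b' -> MATCH
  pos 6: 'b' -> MATCH
  pos 7: 'a' -> no (excluded)
  pos 8: 'c' -> MATCH
  pos 9: 'b' -> MATCH
Total matches: 7

7


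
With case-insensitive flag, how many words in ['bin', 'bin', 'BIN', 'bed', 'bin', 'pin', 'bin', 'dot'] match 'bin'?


Case-insensitive matching: compare each word's lowercase form to 'bin'.
  'bin' -> lower='bin' -> MATCH
  'bin' -> lower='bin' -> MATCH
  'BIN' -> lower='bin' -> MATCH
  'bed' -> lower='bed' -> no
  'bin' -> lower='bin' -> MATCH
  'pin' -> lower='pin' -> no
  'bin' -> lower='bin' -> MATCH
  'dot' -> lower='dot' -> no
Matches: ['bin', 'bin', 'BIN', 'bin', 'bin']
Count: 5

5


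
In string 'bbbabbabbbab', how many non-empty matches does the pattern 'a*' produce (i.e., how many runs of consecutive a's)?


Pattern 'a*' matches zero or more a's. We want non-empty runs of consecutive a's.
String: 'bbbabbabbbab'
Walking through the string to find runs of a's:
  Run 1: positions 3-3 -> 'a'
  Run 2: positions 6-6 -> 'a'
  Run 3: positions 10-10 -> 'a'
Non-empty runs found: ['a', 'a', 'a']
Count: 3

3


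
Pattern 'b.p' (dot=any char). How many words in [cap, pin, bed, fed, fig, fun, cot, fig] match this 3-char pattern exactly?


Pattern 'b.p' means: starts with 'b', any single char, ends with 'p'.
Checking each word (must be exactly 3 chars):
  'cap' (len=3): no
  'pin' (len=3): no
  'bed' (len=3): no
  'fed' (len=3): no
  'fig' (len=3): no
  'fun' (len=3): no
  'cot' (len=3): no
  'fig' (len=3): no
Matching words: []
Total: 0

0


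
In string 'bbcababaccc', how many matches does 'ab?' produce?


Pattern 'ab?' matches 'a' optionally followed by 'b'.
String: 'bbcababaccc'
Scanning left to right for 'a' then checking next char:
  Match 1: 'ab' (a followed by b)
  Match 2: 'ab' (a followed by b)
  Match 3: 'a' (a not followed by b)
Total matches: 3

3


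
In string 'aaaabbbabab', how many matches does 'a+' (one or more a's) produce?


Pattern 'a+' matches one or more consecutive a's.
String: 'aaaabbbabab'
Scanning for runs of a:
  Match 1: 'aaaa' (length 4)
  Match 2: 'a' (length 1)
  Match 3: 'a' (length 1)
Total matches: 3

3


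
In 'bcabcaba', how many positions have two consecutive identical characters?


Looking for consecutive identical characters in 'bcabcaba':
  pos 0-1: 'b' vs 'c' -> different
  pos 1-2: 'c' vs 'a' -> different
  pos 2-3: 'a' vs 'b' -> different
  pos 3-4: 'b' vs 'c' -> different
  pos 4-5: 'c' vs 'a' -> different
  pos 5-6: 'a' vs 'b' -> different
  pos 6-7: 'b' vs 'a' -> different
Consecutive identical pairs: []
Count: 0

0


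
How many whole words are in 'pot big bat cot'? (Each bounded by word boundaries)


Word boundaries (\b) mark the start/end of each word.
Text: 'pot big bat cot'
Splitting by whitespace:
  Word 1: 'pot'
  Word 2: 'big'
  Word 3: 'bat'
  Word 4: 'cot'
Total whole words: 4

4


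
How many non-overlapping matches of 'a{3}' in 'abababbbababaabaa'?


Pattern 'a{3}' matches exactly 3 consecutive a's (greedy, non-overlapping).
String: 'abababbbababaabaa'
Scanning for runs of a's:
  Run at pos 0: 'a' (length 1) -> 0 match(es)
  Run at pos 2: 'a' (length 1) -> 0 match(es)
  Run at pos 4: 'a' (length 1) -> 0 match(es)
  Run at pos 8: 'a' (length 1) -> 0 match(es)
  Run at pos 10: 'a' (length 1) -> 0 match(es)
  Run at pos 12: 'aa' (length 2) -> 0 match(es)
  Run at pos 15: 'aa' (length 2) -> 0 match(es)
Matches found: []
Total: 0

0


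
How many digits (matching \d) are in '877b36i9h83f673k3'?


\d matches any digit 0-9.
Scanning '877b36i9h83f673k3':
  pos 0: '8' -> DIGIT
  pos 1: '7' -> DIGIT
  pos 2: '7' -> DIGIT
  pos 4: '3' -> DIGIT
  pos 5: '6' -> DIGIT
  pos 7: '9' -> DIGIT
  pos 9: '8' -> DIGIT
  pos 10: '3' -> DIGIT
  pos 12: '6' -> DIGIT
  pos 13: '7' -> DIGIT
  pos 14: '3' -> DIGIT
  pos 16: '3' -> DIGIT
Digits found: ['8', '7', '7', '3', '6', '9', '8', '3', '6', '7', '3', '3']
Total: 12

12


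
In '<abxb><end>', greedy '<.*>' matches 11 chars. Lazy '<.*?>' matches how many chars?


Greedy '<.*>' tries to match as MUCH as possible.
Lazy '<.*?>' tries to match as LITTLE as possible.

String: '<abxb><end>'
Greedy '<.*>' starts at first '<' and extends to the LAST '>': '<abxb><end>' (11 chars)
Lazy '<.*?>' starts at first '<' and stops at the FIRST '>': '<abxb>' (6 chars)

6


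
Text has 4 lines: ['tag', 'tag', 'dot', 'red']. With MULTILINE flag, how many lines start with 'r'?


With MULTILINE flag, ^ matches the start of each line.
Lines: ['tag', 'tag', 'dot', 'red']
Checking which lines start with 'r':
  Line 1: 'tag' -> no
  Line 2: 'tag' -> no
  Line 3: 'dot' -> no
  Line 4: 'red' -> MATCH
Matching lines: ['red']
Count: 1

1


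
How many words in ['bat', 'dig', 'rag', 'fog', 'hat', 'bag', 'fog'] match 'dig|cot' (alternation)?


Alternation 'dig|cot' matches either 'dig' or 'cot'.
Checking each word:
  'bat' -> no
  'dig' -> MATCH
  'rag' -> no
  'fog' -> no
  'hat' -> no
  'bag' -> no
  'fog' -> no
Matches: ['dig']
Count: 1

1


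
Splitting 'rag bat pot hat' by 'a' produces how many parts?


Splitting by 'a' breaks the string at each occurrence of the separator.
Text: 'rag bat pot hat'
Parts after split:
  Part 1: 'r'
  Part 2: 'g b'
  Part 3: 't pot h'
  Part 4: 't'
Total parts: 4

4


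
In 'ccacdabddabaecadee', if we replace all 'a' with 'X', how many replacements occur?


re.sub('a', 'X', text) replaces every occurrence of 'a' with 'X'.
Text: 'ccacdabddabaecadee'
Scanning for 'a':
  pos 2: 'a' -> replacement #1
  pos 5: 'a' -> replacement #2
  pos 9: 'a' -> replacement #3
  pos 11: 'a' -> replacement #4
  pos 14: 'a' -> replacement #5
Total replacements: 5

5


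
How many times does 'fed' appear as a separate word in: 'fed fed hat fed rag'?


Scanning each word for exact match 'fed':
  Word 1: 'fed' -> MATCH
  Word 2: 'fed' -> MATCH
  Word 3: 'hat' -> no
  Word 4: 'fed' -> MATCH
  Word 5: 'rag' -> no
Total matches: 3

3


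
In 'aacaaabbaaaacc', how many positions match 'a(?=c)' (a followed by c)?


Lookahead 'a(?=c)' matches 'a' only when followed by 'c'.
String: 'aacaaabbaaaacc'
Checking each position where char is 'a':
  pos 0: 'a' -> no (next='a')
  pos 1: 'a' -> MATCH (next='c')
  pos 3: 'a' -> no (next='a')
  pos 4: 'a' -> no (next='a')
  pos 5: 'a' -> no (next='b')
  pos 8: 'a' -> no (next='a')
  pos 9: 'a' -> no (next='a')
  pos 10: 'a' -> no (next='a')
  pos 11: 'a' -> MATCH (next='c')
Matching positions: [1, 11]
Count: 2

2


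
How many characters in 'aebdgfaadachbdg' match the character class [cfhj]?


Character class [cfhj] matches any of: {c, f, h, j}
Scanning string 'aebdgfaadachbdg' character by character:
  pos 0: 'a' -> no
  pos 1: 'e' -> no
  pos 2: 'b' -> no
  pos 3: 'd' -> no
  pos 4: 'g' -> no
  pos 5: 'f' -> MATCH
  pos 6: 'a' -> no
  pos 7: 'a' -> no
  pos 8: 'd' -> no
  pos 9: 'a' -> no
  pos 10: 'c' -> MATCH
  pos 11: 'h' -> MATCH
  pos 12: 'b' -> no
  pos 13: 'd' -> no
  pos 14: 'g' -> no
Total matches: 3

3


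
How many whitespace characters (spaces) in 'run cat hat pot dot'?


\s matches whitespace characters (spaces, tabs, etc.).
Text: 'run cat hat pot dot'
This text has 5 words separated by spaces.
Number of spaces = number of words - 1 = 5 - 1 = 4

4


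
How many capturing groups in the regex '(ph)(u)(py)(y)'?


To count capturing groups, count each '(' that starts a group.
Pattern: '(ph)(u)(py)(y)'
Walking through the pattern:
  Position 0: '(' -> group #1
  Position 4: '(' -> group #2
  Position 7: '(' -> group #3
  Position 11: '(' -> group #4
Total capturing groups: 4

4


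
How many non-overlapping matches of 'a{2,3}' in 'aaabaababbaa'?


Pattern 'a{2,3}' matches between 2 and 3 consecutive a's (greedy).
String: 'aaabaababbaa'
Finding runs of a's and applying greedy matching:
  Run at pos 0: 'aaa' (length 3)
  Run at pos 4: 'aa' (length 2)
  Run at pos 7: 'a' (length 1)
  Run at pos 10: 'aa' (length 2)
Matches: ['aaa', 'aa', 'aa']
Count: 3

3


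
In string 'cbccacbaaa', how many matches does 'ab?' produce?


Pattern 'ab?' matches 'a' optionally followed by 'b'.
String: 'cbccacbaaa'
Scanning left to right for 'a' then checking next char:
  Match 1: 'a' (a not followed by b)
  Match 2: 'a' (a not followed by b)
  Match 3: 'a' (a not followed by b)
  Match 4: 'a' (a not followed by b)
Total matches: 4

4


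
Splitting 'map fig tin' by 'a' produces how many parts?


Splitting by 'a' breaks the string at each occurrence of the separator.
Text: 'map fig tin'
Parts after split:
  Part 1: 'm'
  Part 2: 'p fig tin'
Total parts: 2

2


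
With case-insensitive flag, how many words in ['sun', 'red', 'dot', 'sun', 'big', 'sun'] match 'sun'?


Case-insensitive matching: compare each word's lowercase form to 'sun'.
  'sun' -> lower='sun' -> MATCH
  'red' -> lower='red' -> no
  'dot' -> lower='dot' -> no
  'sun' -> lower='sun' -> MATCH
  'big' -> lower='big' -> no
  'sun' -> lower='sun' -> MATCH
Matches: ['sun', 'sun', 'sun']
Count: 3

3


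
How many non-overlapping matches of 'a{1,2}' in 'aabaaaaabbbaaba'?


Pattern 'a{1,2}' matches between 1 and 2 consecutive a's (greedy).
String: 'aabaaaaabbbaaba'
Finding runs of a's and applying greedy matching:
  Run at pos 0: 'aa' (length 2)
  Run at pos 3: 'aaaaa' (length 5)
  Run at pos 11: 'aa' (length 2)
  Run at pos 14: 'a' (length 1)
Matches: ['aa', 'aa', 'aa', 'a', 'aa', 'a']
Count: 6

6


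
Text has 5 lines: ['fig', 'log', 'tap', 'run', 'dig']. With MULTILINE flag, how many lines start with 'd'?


With MULTILINE flag, ^ matches the start of each line.
Lines: ['fig', 'log', 'tap', 'run', 'dig']
Checking which lines start with 'd':
  Line 1: 'fig' -> no
  Line 2: 'log' -> no
  Line 3: 'tap' -> no
  Line 4: 'run' -> no
  Line 5: 'dig' -> MATCH
Matching lines: ['dig']
Count: 1

1


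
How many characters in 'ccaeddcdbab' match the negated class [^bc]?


Negated class [^bc] matches any char NOT in {b, c}
Scanning 'ccaeddcdbab':
  pos 0: 'c' -> no (excluded)
  pos 1: 'c' -> no (excluded)
  pos 2: 'a' -> MATCH
  pos 3: 'e' -> MATCH
  pos 4: 'd' -> MATCH
  pos 5: 'd' -> MATCH
  pos 6: 'c' -> no (excluded)
  pos 7: 'd' -> MATCH
  pos 8: 'b' -> no (excluded)
  pos 9: 'a' -> MATCH
  pos 10: 'b' -> no (excluded)
Total matches: 6

6


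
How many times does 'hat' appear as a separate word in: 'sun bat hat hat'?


Scanning each word for exact match 'hat':
  Word 1: 'sun' -> no
  Word 2: 'bat' -> no
  Word 3: 'hat' -> MATCH
  Word 4: 'hat' -> MATCH
Total matches: 2

2


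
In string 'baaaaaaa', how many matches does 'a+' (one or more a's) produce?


Pattern 'a+' matches one or more consecutive a's.
String: 'baaaaaaa'
Scanning for runs of a:
  Match 1: 'aaaaaaa' (length 7)
Total matches: 1

1


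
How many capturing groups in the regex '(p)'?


To count capturing groups, count each '(' that starts a group.
Pattern: '(p)'
Walking through the pattern:
  Position 0: '(' -> group #1
Total capturing groups: 1

1


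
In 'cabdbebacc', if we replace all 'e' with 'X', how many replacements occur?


re.sub('e', 'X', text) replaces every occurrence of 'e' with 'X'.
Text: 'cabdbebacc'
Scanning for 'e':
  pos 5: 'e' -> replacement #1
Total replacements: 1

1


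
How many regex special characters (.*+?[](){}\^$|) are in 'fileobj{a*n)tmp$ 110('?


Regex special characters are: . * + ? [ ] ( ) { } \ ^ $ |
Scanning 'fileobj{a*n)tmp$ 110(':
  pos 7: '{' -> SPECIAL
  pos 9: '*' -> SPECIAL
  pos 11: ')' -> SPECIAL
  pos 15: '$' -> SPECIAL
  pos 20: '(' -> SPECIAL
Special chars found: ['{', '*', ')', '$', '(']
Total: 5

5


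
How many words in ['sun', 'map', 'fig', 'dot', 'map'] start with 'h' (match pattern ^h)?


Pattern ^h anchors to start of word. Check which words begin with 'h':
  'sun' -> no
  'map' -> no
  'fig' -> no
  'dot' -> no
  'map' -> no
Matching words: []
Count: 0

0


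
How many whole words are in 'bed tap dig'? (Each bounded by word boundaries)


Word boundaries (\b) mark the start/end of each word.
Text: 'bed tap dig'
Splitting by whitespace:
  Word 1: 'bed'
  Word 2: 'tap'
  Word 3: 'dig'
Total whole words: 3

3


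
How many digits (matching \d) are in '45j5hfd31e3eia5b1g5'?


\d matches any digit 0-9.
Scanning '45j5hfd31e3eia5b1g5':
  pos 0: '4' -> DIGIT
  pos 1: '5' -> DIGIT
  pos 3: '5' -> DIGIT
  pos 7: '3' -> DIGIT
  pos 8: '1' -> DIGIT
  pos 10: '3' -> DIGIT
  pos 14: '5' -> DIGIT
  pos 16: '1' -> DIGIT
  pos 18: '5' -> DIGIT
Digits found: ['4', '5', '5', '3', '1', '3', '5', '1', '5']
Total: 9

9


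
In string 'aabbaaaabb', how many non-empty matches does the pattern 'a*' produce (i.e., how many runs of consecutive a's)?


Pattern 'a*' matches zero or more a's. We want non-empty runs of consecutive a's.
String: 'aabbaaaabb'
Walking through the string to find runs of a's:
  Run 1: positions 0-1 -> 'aa'
  Run 2: positions 4-7 -> 'aaaa'
Non-empty runs found: ['aa', 'aaaa']
Count: 2

2


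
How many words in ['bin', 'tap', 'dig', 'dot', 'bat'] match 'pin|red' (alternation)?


Alternation 'pin|red' matches either 'pin' or 'red'.
Checking each word:
  'bin' -> no
  'tap' -> no
  'dig' -> no
  'dot' -> no
  'bat' -> no
Matches: []
Count: 0

0


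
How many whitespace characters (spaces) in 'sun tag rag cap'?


\s matches whitespace characters (spaces, tabs, etc.).
Text: 'sun tag rag cap'
This text has 4 words separated by spaces.
Number of spaces = number of words - 1 = 4 - 1 = 3

3


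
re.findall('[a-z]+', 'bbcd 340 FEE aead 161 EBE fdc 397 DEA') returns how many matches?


Pattern '[a-z]+' finds one or more lowercase letters.
Text: 'bbcd 340 FEE aead 161 EBE fdc 397 DEA'
Scanning for matches:
  Match 1: 'bbcd'
  Match 2: 'aead'
  Match 3: 'fdc'
Total matches: 3

3


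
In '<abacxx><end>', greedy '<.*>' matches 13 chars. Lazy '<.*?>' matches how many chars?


Greedy '<.*>' tries to match as MUCH as possible.
Lazy '<.*?>' tries to match as LITTLE as possible.

String: '<abacxx><end>'
Greedy '<.*>' starts at first '<' and extends to the LAST '>': '<abacxx><end>' (13 chars)
Lazy '<.*?>' starts at first '<' and stops at the FIRST '>': '<abacxx>' (8 chars)

8


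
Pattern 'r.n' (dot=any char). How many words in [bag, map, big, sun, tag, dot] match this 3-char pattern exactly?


Pattern 'r.n' means: starts with 'r', any single char, ends with 'n'.
Checking each word (must be exactly 3 chars):
  'bag' (len=3): no
  'map' (len=3): no
  'big' (len=3): no
  'sun' (len=3): no
  'tag' (len=3): no
  'dot' (len=3): no
Matching words: []
Total: 0

0


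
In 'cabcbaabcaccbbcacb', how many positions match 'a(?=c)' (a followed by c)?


Lookahead 'a(?=c)' matches 'a' only when followed by 'c'.
String: 'cabcbaabcaccbbcacb'
Checking each position where char is 'a':
  pos 1: 'a' -> no (next='b')
  pos 5: 'a' -> no (next='a')
  pos 6: 'a' -> no (next='b')
  pos 9: 'a' -> MATCH (next='c')
  pos 15: 'a' -> MATCH (next='c')
Matching positions: [9, 15]
Count: 2

2


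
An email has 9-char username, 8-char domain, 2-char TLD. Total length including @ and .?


An email address has format: username@domain.tld
Username length: 9
'@' character: 1
Domain length: 8
'.' character: 1
TLD length: 2
Total = 9 + 1 + 8 + 1 + 2 = 21

21


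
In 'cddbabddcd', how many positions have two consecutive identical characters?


Looking for consecutive identical characters in 'cddbabddcd':
  pos 0-1: 'c' vs 'd' -> different
  pos 1-2: 'd' vs 'd' -> MATCH ('dd')
  pos 2-3: 'd' vs 'b' -> different
  pos 3-4: 'b' vs 'a' -> different
  pos 4-5: 'a' vs 'b' -> different
  pos 5-6: 'b' vs 'd' -> different
  pos 6-7: 'd' vs 'd' -> MATCH ('dd')
  pos 7-8: 'd' vs 'c' -> different
  pos 8-9: 'c' vs 'd' -> different
Consecutive identical pairs: ['dd', 'dd']
Count: 2

2


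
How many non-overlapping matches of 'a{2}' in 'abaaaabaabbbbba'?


Pattern 'a{2}' matches exactly 2 consecutive a's (greedy, non-overlapping).
String: 'abaaaabaabbbbba'
Scanning for runs of a's:
  Run at pos 0: 'a' (length 1) -> 0 match(es)
  Run at pos 2: 'aaaa' (length 4) -> 2 match(es)
  Run at pos 7: 'aa' (length 2) -> 1 match(es)
  Run at pos 14: 'a' (length 1) -> 0 match(es)
Matches found: ['aa', 'aa', 'aa']
Total: 3

3


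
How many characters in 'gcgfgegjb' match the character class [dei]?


Character class [dei] matches any of: {d, e, i}
Scanning string 'gcgfgegjb' character by character:
  pos 0: 'g' -> no
  pos 1: 'c' -> no
  pos 2: 'g' -> no
  pos 3: 'f' -> no
  pos 4: 'g' -> no
  pos 5: 'e' -> MATCH
  pos 6: 'g' -> no
  pos 7: 'j' -> no
  pos 8: 'b' -> no
Total matches: 1

1


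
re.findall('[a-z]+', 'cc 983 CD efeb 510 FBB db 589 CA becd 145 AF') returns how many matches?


Pattern '[a-z]+' finds one or more lowercase letters.
Text: 'cc 983 CD efeb 510 FBB db 589 CA becd 145 AF'
Scanning for matches:
  Match 1: 'cc'
  Match 2: 'efeb'
  Match 3: 'db'
  Match 4: 'becd'
Total matches: 4

4


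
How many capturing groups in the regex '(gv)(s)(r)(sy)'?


To count capturing groups, count each '(' that starts a group.
Pattern: '(gv)(s)(r)(sy)'
Walking through the pattern:
  Position 0: '(' -> group #1
  Position 4: '(' -> group #2
  Position 7: '(' -> group #3
  Position 10: '(' -> group #4
Total capturing groups: 4

4


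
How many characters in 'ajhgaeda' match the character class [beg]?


Character class [beg] matches any of: {b, e, g}
Scanning string 'ajhgaeda' character by character:
  pos 0: 'a' -> no
  pos 1: 'j' -> no
  pos 2: 'h' -> no
  pos 3: 'g' -> MATCH
  pos 4: 'a' -> no
  pos 5: 'e' -> MATCH
  pos 6: 'd' -> no
  pos 7: 'a' -> no
Total matches: 2

2


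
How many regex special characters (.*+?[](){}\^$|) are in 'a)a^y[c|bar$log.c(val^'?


Regex special characters are: . * + ? [ ] ( ) { } \ ^ $ |
Scanning 'a)a^y[c|bar$log.c(val^':
  pos 1: ')' -> SPECIAL
  pos 3: '^' -> SPECIAL
  pos 5: '[' -> SPECIAL
  pos 7: '|' -> SPECIAL
  pos 11: '$' -> SPECIAL
  pos 15: '.' -> SPECIAL
  pos 17: '(' -> SPECIAL
  pos 21: '^' -> SPECIAL
Special chars found: [')', '^', '[', '|', '$', '.', '(', '^']
Total: 8

8


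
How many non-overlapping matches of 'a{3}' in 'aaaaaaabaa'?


Pattern 'a{3}' matches exactly 3 consecutive a's (greedy, non-overlapping).
String: 'aaaaaaabaa'
Scanning for runs of a's:
  Run at pos 0: 'aaaaaaa' (length 7) -> 2 match(es)
  Run at pos 8: 'aa' (length 2) -> 0 match(es)
Matches found: ['aaa', 'aaa']
Total: 2

2


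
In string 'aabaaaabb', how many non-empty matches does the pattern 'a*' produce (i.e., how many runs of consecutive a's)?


Pattern 'a*' matches zero or more a's. We want non-empty runs of consecutive a's.
String: 'aabaaaabb'
Walking through the string to find runs of a's:
  Run 1: positions 0-1 -> 'aa'
  Run 2: positions 3-6 -> 'aaaa'
Non-empty runs found: ['aa', 'aaaa']
Count: 2

2


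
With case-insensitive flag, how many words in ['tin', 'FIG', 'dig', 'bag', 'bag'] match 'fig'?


Case-insensitive matching: compare each word's lowercase form to 'fig'.
  'tin' -> lower='tin' -> no
  'FIG' -> lower='fig' -> MATCH
  'dig' -> lower='dig' -> no
  'bag' -> lower='bag' -> no
  'bag' -> lower='bag' -> no
Matches: ['FIG']
Count: 1

1


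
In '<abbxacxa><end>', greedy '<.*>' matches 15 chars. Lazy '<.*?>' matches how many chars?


Greedy '<.*>' tries to match as MUCH as possible.
Lazy '<.*?>' tries to match as LITTLE as possible.

String: '<abbxacxa><end>'
Greedy '<.*>' starts at first '<' and extends to the LAST '>': '<abbxacxa><end>' (15 chars)
Lazy '<.*?>' starts at first '<' and stops at the FIRST '>': '<abbxacxa>' (10 chars)

10


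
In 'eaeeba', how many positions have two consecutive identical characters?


Looking for consecutive identical characters in 'eaeeba':
  pos 0-1: 'e' vs 'a' -> different
  pos 1-2: 'a' vs 'e' -> different
  pos 2-3: 'e' vs 'e' -> MATCH ('ee')
  pos 3-4: 'e' vs 'b' -> different
  pos 4-5: 'b' vs 'a' -> different
Consecutive identical pairs: ['ee']
Count: 1

1


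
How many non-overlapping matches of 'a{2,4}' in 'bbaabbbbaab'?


Pattern 'a{2,4}' matches between 2 and 4 consecutive a's (greedy).
String: 'bbaabbbbaab'
Finding runs of a's and applying greedy matching:
  Run at pos 2: 'aa' (length 2)
  Run at pos 8: 'aa' (length 2)
Matches: ['aa', 'aa']
Count: 2

2


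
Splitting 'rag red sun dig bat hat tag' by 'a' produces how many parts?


Splitting by 'a' breaks the string at each occurrence of the separator.
Text: 'rag red sun dig bat hat tag'
Parts after split:
  Part 1: 'r'
  Part 2: 'g red sun dig b'
  Part 3: 't h'
  Part 4: 't t'
  Part 5: 'g'
Total parts: 5

5


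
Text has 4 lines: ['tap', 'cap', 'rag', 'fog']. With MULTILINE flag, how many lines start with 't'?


With MULTILINE flag, ^ matches the start of each line.
Lines: ['tap', 'cap', 'rag', 'fog']
Checking which lines start with 't':
  Line 1: 'tap' -> MATCH
  Line 2: 'cap' -> no
  Line 3: 'rag' -> no
  Line 4: 'fog' -> no
Matching lines: ['tap']
Count: 1

1


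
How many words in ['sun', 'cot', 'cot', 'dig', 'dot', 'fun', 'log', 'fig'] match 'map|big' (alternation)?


Alternation 'map|big' matches either 'map' or 'big'.
Checking each word:
  'sun' -> no
  'cot' -> no
  'cot' -> no
  'dig' -> no
  'dot' -> no
  'fun' -> no
  'log' -> no
  'fig' -> no
Matches: []
Count: 0

0


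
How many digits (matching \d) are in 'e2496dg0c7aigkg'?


\d matches any digit 0-9.
Scanning 'e2496dg0c7aigkg':
  pos 1: '2' -> DIGIT
  pos 2: '4' -> DIGIT
  pos 3: '9' -> DIGIT
  pos 4: '6' -> DIGIT
  pos 7: '0' -> DIGIT
  pos 9: '7' -> DIGIT
Digits found: ['2', '4', '9', '6', '0', '7']
Total: 6

6


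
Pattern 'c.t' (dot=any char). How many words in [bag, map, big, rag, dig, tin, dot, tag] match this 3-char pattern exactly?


Pattern 'c.t' means: starts with 'c', any single char, ends with 't'.
Checking each word (must be exactly 3 chars):
  'bag' (len=3): no
  'map' (len=3): no
  'big' (len=3): no
  'rag' (len=3): no
  'dig' (len=3): no
  'tin' (len=3): no
  'dot' (len=3): no
  'tag' (len=3): no
Matching words: []
Total: 0

0


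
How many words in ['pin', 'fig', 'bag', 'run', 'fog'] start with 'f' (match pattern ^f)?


Pattern ^f anchors to start of word. Check which words begin with 'f':
  'pin' -> no
  'fig' -> MATCH (starts with 'f')
  'bag' -> no
  'run' -> no
  'fog' -> MATCH (starts with 'f')
Matching words: ['fig', 'fog']
Count: 2

2


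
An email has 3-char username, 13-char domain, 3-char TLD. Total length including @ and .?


An email address has format: username@domain.tld
Username length: 3
'@' character: 1
Domain length: 13
'.' character: 1
TLD length: 3
Total = 3 + 1 + 13 + 1 + 3 = 21

21


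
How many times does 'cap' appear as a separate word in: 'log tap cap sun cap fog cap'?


Scanning each word for exact match 'cap':
  Word 1: 'log' -> no
  Word 2: 'tap' -> no
  Word 3: 'cap' -> MATCH
  Word 4: 'sun' -> no
  Word 5: 'cap' -> MATCH
  Word 6: 'fog' -> no
  Word 7: 'cap' -> MATCH
Total matches: 3

3


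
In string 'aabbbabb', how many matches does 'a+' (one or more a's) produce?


Pattern 'a+' matches one or more consecutive a's.
String: 'aabbbabb'
Scanning for runs of a:
  Match 1: 'aa' (length 2)
  Match 2: 'a' (length 1)
Total matches: 2

2


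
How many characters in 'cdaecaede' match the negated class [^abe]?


Negated class [^abe] matches any char NOT in {a, b, e}
Scanning 'cdaecaede':
  pos 0: 'c' -> MATCH
  pos 1: 'd' -> MATCH
  pos 2: 'a' -> no (excluded)
  pos 3: 'e' -> no (excluded)
  pos 4: 'c' -> MATCH
  pos 5: 'a' -> no (excluded)
  pos 6: 'e' -> no (excluded)
  pos 7: 'd' -> MATCH
  pos 8: 'e' -> no (excluded)
Total matches: 4

4


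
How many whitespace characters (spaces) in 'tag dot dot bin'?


\s matches whitespace characters (spaces, tabs, etc.).
Text: 'tag dot dot bin'
This text has 4 words separated by spaces.
Number of spaces = number of words - 1 = 4 - 1 = 3

3
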